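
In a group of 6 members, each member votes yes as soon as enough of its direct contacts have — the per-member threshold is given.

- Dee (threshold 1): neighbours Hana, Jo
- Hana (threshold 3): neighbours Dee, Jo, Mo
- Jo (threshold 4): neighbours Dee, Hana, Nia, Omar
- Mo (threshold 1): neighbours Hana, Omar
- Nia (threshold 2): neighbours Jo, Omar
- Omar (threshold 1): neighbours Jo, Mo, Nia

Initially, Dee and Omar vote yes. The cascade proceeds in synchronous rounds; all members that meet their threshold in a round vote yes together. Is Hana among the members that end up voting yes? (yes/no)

no

Round 1 — Dee, Omar vote yes (initial).
Round 2 — checking thresholds:
  Hana: 1 of 3 neighbours < 3, not yet.
  Jo: 2 of 4 neighbours < 4, not yet.
  Mo: 1 of 2 neighbours ≥ 1, votes yes.
  Nia: 1 of 2 neighbours < 2, not yet.
Round 3 — no new yes votes; cascade stops.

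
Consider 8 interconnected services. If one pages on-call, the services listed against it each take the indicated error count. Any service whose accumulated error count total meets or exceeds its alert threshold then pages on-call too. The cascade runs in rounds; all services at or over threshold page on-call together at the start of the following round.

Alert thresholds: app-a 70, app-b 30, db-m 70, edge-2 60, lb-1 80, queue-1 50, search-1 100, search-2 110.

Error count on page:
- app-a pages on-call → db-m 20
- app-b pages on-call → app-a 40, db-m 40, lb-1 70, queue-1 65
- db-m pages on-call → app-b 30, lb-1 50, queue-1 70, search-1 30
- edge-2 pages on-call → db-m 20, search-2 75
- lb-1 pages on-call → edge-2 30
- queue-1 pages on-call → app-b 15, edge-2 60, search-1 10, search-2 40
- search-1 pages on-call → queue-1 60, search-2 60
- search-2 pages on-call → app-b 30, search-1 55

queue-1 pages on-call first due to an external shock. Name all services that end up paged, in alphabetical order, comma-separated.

app-b, edge-2, queue-1, search-2

Round 1 — queue-1 pages on-call (initial).
  app-b: +15 → 15 < 30
  edge-2: +60 → 60 ≥ 60
  search-1: +10 → 10 < 100
  search-2: +40 → 40 < 110
Round 2 — edge-2 pages on-call.
  db-m: +20 → 20 < 70
  search-2: +75 → 115 ≥ 110
Round 3 — search-2 pages on-call.
  app-b: +30 → 45 ≥ 30
  search-1: +55 → 65 < 100
Round 4 — app-b pages on-call.
  app-a: +40 → 40 < 70
  db-m: +40 → 60 < 70
  lb-1: +70 → 70 < 80
No further pages.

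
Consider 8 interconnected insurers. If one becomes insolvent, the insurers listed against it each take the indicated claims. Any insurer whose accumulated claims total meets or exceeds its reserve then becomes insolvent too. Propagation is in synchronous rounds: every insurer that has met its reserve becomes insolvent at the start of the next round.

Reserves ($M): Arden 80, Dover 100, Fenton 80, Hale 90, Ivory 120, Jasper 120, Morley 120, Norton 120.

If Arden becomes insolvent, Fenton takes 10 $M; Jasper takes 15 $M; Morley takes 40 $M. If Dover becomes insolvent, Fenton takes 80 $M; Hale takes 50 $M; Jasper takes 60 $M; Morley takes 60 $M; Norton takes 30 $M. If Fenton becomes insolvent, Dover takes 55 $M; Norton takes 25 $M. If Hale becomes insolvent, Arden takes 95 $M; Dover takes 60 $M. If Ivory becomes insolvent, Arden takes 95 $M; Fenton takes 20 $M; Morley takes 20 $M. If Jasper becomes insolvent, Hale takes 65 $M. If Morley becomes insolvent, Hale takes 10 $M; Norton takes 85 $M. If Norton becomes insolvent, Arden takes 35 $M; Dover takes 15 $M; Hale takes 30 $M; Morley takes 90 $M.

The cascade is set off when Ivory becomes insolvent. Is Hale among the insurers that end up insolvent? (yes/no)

no

Round 1 — Ivory becomes insolvent (initial).
  Arden: +95 → 95 ≥ 80
  Fenton: +20 → 20 < 80
  Morley: +20 → 20 < 120
Round 2 — Arden becomes insolvent.
  Fenton: +10 → 30 < 80
  Jasper: +15 → 15 < 120
  Morley: +40 → 60 < 120
No further insolvencies.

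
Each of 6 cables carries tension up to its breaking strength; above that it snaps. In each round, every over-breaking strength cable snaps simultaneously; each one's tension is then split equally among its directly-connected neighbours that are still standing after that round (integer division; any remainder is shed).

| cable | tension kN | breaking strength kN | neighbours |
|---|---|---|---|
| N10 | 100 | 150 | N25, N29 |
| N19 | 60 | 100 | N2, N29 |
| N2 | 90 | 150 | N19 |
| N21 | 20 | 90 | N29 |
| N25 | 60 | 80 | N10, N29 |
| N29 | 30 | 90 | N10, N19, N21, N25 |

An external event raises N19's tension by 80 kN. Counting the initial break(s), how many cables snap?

5

Round 1 — N19 at 140 > 100. N19 snaps.
  N19 sheds 140 kN to N2, N29: 70 each.
    N2: 90+70 = 160 > 150
    N29: 30+70 = 100 > 90
Round 2 — N2, N29 snap.
  N2 sheds 160 kN: no online neighbours, lost.
  N29 sheds 100 kN to N10, N21, N25: 33 each (1 lost).
    N10: 100+33 = 133 ≤ 150
    N21: 20+33 = 53 ≤ 90
    N25: 60+33 = 93 > 80
Round 3 — N25 snaps.
  N25 sheds 93 kN to N10: 93 each.
    N10: 133+93 = 226 > 150
Round 4 — N10 snaps.
  N10 sheds 226 kN: no online neighbours, lost.
No further breaks.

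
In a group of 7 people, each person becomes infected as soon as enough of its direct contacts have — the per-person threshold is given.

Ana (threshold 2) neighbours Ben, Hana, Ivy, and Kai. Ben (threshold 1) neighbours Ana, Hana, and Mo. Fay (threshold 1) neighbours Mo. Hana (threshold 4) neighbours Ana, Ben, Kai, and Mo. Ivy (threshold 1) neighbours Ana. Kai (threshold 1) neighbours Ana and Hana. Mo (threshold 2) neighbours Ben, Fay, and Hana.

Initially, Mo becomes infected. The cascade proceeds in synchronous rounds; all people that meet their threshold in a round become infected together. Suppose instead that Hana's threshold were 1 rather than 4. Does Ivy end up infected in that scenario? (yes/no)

With Hana's threshold at 1:
Round 1 — Mo becomes infected (initial).
Round 2 — checking thresholds:
  Ben: 1 of 3 neighbours ≥ 1, becomes infected.
  Fay: 1 of 1 neighbours ≥ 1, becomes infected.
  Hana: 1 of 4 neighbours ≥ 1, becomes infected.
Round 3 — checking thresholds:
  Ana: 2 of 4 neighbours ≥ 2, becomes infected.
  Kai: 1 of 2 neighbours ≥ 1, becomes infected.
Round 4 — checking thresholds:
  Ivy: 1 of 1 neighbours ≥ 1, becomes infected.
Round 5 — no new infections; cascade stops.

yes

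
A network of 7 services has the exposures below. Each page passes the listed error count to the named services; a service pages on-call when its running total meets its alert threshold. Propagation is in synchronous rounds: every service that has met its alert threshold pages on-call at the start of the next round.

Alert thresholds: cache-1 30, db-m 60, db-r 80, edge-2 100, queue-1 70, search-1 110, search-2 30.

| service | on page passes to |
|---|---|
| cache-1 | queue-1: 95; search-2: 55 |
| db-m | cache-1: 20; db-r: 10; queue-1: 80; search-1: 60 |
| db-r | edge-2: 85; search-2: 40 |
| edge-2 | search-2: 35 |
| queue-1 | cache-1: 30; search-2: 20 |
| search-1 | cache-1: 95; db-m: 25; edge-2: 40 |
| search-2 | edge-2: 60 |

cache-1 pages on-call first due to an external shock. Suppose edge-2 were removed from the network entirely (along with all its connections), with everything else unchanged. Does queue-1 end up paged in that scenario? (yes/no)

yes

With edge-2 removed:
Round 1 — cache-1 pages on-call (initial).
  queue-1: +95 → 95 ≥ 70
  search-2: +55 → 55 ≥ 30
Round 2 — queue-1, search-2 page on-call.
No further pages.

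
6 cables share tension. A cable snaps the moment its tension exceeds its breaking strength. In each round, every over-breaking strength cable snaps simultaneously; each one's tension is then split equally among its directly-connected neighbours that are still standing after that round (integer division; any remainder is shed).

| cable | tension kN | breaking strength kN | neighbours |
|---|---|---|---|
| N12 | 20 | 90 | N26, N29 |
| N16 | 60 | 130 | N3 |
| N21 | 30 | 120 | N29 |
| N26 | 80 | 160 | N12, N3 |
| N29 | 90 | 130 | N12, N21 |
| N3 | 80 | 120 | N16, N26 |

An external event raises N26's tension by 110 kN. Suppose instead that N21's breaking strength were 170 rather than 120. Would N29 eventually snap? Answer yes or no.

With N21's breaking strength at 170:
Round 1 — N26 at 190 > 160. N26 snaps.
  N26 sheds 190 kN to N12, N3: 95 each.
    N12: 20+95 = 115 > 90
    N3: 80+95 = 175 > 120
Round 2 — N12, N3 snap.
  N12 sheds 115 kN to N29: 115 each.
    N29: 90+115 = 205 > 130
  N3 sheds 175 kN to N16: 175 each.
    N16: 60+175 = 235 > 130
Round 3 — N16, N29 snap.
  N16 sheds 235 kN: no online neighbours, lost.
  N29 sheds 205 kN to N21: 205 each.
    N21: 30+205 = 235 > 170
Round 4 — N21 snaps.
  N21 sheds 235 kN: no online neighbours, lost.
No further breaks.

yes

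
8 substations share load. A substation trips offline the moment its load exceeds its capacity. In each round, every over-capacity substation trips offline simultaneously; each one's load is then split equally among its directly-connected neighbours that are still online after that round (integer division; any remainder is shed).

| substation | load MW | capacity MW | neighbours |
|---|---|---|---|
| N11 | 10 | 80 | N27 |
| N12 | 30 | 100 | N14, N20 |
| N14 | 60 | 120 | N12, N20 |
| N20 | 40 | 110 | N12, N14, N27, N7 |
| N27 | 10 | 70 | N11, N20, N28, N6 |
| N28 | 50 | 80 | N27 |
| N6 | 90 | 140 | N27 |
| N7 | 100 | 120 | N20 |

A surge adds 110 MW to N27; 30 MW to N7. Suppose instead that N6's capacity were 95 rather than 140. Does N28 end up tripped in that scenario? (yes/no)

With N6's capacity at 95:
Round 1 — N27 at 120 > 70; N7 at 130 > 120. N27, N7 trip offline.
  N27 sheds 120 MW to N11, N20, N28, N6: 30 each.
    N11: 10+30 = 40 ≤ 80
    N20: 40+30 = 70 ≤ 110
    N28: 50+30 = 80 ≤ 80
    N6: 90+30 = 120 > 95
  N7 sheds 130 MW to N20: 130 each.
    N20: 70+130 = 200 > 110
Round 2 — N20, N6 trip offline.
  N20 sheds 200 MW to N12, N14: 100 each.
    N12: 30+100 = 130 > 100
    N14: 60+100 = 160 > 120
  N6 sheds 120 MW: no online neighbours, lost.
Round 3 — N12, N14 trip offline.
  N12 sheds 130 MW: no online neighbours, lost.
  N14 sheds 160 MW: no online neighbours, lost.
No further trips.

no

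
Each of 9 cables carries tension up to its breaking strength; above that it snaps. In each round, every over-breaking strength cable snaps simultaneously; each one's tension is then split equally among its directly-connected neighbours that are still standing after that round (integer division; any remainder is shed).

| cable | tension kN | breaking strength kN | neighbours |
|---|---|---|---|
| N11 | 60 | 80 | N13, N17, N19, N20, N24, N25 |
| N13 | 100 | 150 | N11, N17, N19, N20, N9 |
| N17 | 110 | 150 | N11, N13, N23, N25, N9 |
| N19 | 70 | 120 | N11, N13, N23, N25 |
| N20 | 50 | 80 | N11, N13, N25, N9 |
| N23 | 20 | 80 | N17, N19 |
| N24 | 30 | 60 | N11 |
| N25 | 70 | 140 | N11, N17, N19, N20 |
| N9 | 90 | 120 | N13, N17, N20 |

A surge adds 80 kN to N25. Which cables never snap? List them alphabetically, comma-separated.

N24

Round 1 — N25 at 150 > 140. N25 snaps.
  N25 sheds 150 kN to N11, N17, N19, N20: 37 each (2 lost).
    N11: 60+37 = 97 > 80
    N17: 110+37 = 147 ≤ 150
    N19: 70+37 = 107 ≤ 120
    N20: 50+37 = 87 > 80
Round 2 — N11, N20 snap.
  N11 sheds 97 kN to N13, N17, N19, N24: 24 each (1 lost).
    N13: 100+24 = 124 ≤ 150
    N17: 147+24 = 171 > 150
    N19: 107+24 = 131 > 120
    N24: 30+24 = 54 ≤ 60
  N20 sheds 87 kN to N13, N9: 43 each (1 lost).
    N13: 124+43 = 167 > 150
    N9: 90+43 = 133 > 120
Round 3 — N13, N17, N19, N9 snap.
  N13 sheds 167 kN: no online neighbours, lost.
  N17 sheds 171 kN to N23: 171 each.
    N23: 20+171 = 191 > 80
  N19 sheds 131 kN to N23: 131 each.
    N23: 191+131 = 322 > 80
  N9 sheds 133 kN: no online neighbours, lost.
Round 4 — N23 snaps.
  N23 sheds 322 kN: no online neighbours, lost.
No further breaks.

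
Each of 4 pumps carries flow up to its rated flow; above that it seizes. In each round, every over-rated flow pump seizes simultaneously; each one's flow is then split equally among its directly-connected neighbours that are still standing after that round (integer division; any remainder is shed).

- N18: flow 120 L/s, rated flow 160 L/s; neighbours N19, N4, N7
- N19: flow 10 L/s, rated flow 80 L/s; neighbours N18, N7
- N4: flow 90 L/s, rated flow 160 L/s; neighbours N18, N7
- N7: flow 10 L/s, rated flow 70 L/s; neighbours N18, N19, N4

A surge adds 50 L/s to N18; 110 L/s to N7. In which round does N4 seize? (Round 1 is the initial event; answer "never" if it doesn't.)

Round 1 — N18 at 170 > 160; N7 at 120 > 70. N18, N7 seize.
  N18 sheds 170 L/s to N19, N4: 85 each.
    N19: 10+85 = 95 > 80
    N4: 90+85 = 175 > 160
  N7 sheds 120 L/s to N19, N4: 60 each.
    N19: 95+60 = 155 > 80
    N4: 175+60 = 235 > 160
Round 2 — N19, N4 seize.
  N19 sheds 155 L/s: no online neighbours, lost.
  N4 sheds 235 L/s: no online neighbours, lost.
No further seizures.

2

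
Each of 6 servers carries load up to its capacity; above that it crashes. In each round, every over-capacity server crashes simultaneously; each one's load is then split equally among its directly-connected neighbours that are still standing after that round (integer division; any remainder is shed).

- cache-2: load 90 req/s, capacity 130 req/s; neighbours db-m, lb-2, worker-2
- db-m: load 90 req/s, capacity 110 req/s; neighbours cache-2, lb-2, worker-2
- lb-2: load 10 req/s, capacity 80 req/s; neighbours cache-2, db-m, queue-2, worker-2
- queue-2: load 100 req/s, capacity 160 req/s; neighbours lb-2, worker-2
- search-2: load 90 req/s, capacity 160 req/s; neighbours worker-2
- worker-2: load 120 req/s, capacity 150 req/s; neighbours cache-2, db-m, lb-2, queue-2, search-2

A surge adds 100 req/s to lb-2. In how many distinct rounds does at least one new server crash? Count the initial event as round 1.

4

Round 1 — lb-2 at 110 > 80. lb-2 crashes.
  lb-2 sheds 110 req/s to cache-2, db-m, queue-2, worker-2: 27 each (2 lost).
    cache-2: 90+27 = 117 ≤ 130
    db-m: 90+27 = 117 > 110
    queue-2: 100+27 = 127 ≤ 160
    worker-2: 120+27 = 147 ≤ 150
Round 2 — db-m crashes.
  db-m sheds 117 req/s to cache-2, worker-2: 58 each (1 lost).
    cache-2: 117+58 = 175 > 130
    worker-2: 147+58 = 205 > 150
Round 3 — cache-2, worker-2 crash.
  cache-2 sheds 175 req/s: no online neighbours, lost.
  worker-2 sheds 205 req/s to queue-2, search-2: 102 each (1 lost).
    queue-2: 127+102 = 229 > 160
    search-2: 90+102 = 192 > 160
Round 4 — queue-2, search-2 crash.
  queue-2 sheds 229 req/s: no online neighbours, lost.
  search-2 sheds 192 req/s: no online neighbours, lost.
No further crashes.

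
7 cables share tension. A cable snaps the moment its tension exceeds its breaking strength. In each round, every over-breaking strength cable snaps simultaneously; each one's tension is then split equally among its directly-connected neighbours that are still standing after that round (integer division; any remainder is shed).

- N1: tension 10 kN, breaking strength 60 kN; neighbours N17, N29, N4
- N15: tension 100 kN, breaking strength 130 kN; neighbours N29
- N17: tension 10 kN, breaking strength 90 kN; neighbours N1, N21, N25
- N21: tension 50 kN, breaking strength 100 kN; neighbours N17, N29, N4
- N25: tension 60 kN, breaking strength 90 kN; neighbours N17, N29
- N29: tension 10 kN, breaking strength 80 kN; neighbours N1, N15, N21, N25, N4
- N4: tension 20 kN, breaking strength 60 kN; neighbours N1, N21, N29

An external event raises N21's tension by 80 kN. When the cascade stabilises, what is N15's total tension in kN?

128

Round 1 — N21 at 130 > 100. N21 snaps.
  N21 sheds 130 kN to N17, N29, N4: 43 each (1 lost).
    N17: 10+43 = 53 ≤ 90
    N29: 10+43 = 53 ≤ 80
    N4: 20+43 = 63 > 60
Round 2 — N4 snaps.
  N4 sheds 63 kN to N1, N29: 31 each (1 lost).
    N1: 10+31 = 41 ≤ 60
    N29: 53+31 = 84 > 80
Round 3 — N29 snaps.
  N29 sheds 84 kN to N1, N15, N25: 28 each.
    N1: 41+28 = 69 > 60
    N15: 100+28 = 128 ≤ 130
    N25: 60+28 = 88 ≤ 90
Round 4 — N1 snaps.
  N1 sheds 69 kN to N17: 69 each.
    N17: 53+69 = 122 > 90
Round 5 — N17 snaps.
  N17 sheds 122 kN to N25: 122 each.
    N25: 88+122 = 210 > 90
Round 6 — N25 snaps.
  N25 sheds 210 kN: no online neighbours, lost.
No further breaks.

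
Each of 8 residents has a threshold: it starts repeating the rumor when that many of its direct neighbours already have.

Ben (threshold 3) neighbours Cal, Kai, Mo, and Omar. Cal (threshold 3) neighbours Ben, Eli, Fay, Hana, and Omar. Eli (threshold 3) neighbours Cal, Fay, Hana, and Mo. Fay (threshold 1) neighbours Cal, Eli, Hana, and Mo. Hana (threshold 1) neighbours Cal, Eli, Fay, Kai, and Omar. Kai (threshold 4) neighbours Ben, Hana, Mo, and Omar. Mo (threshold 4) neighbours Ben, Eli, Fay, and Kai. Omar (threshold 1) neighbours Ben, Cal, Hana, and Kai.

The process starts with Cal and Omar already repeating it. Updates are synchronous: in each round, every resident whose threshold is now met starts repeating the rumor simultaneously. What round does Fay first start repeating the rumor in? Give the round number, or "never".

2

Round 1 — Cal, Omar start repeating the rumor (initial).
Round 2 — checking thresholds:
  Ben: 2 of 4 neighbours < 3, below threshold.
  Eli: 1 of 4 neighbours < 3, below threshold.
  Fay: 1 of 4 neighbours ≥ 1, starts repeating the rumor.
  Hana: 2 of 5 neighbours ≥ 1, starts repeating the rumor.
  Kai: 1 of 4 neighbours < 4, below threshold.
Round 3 — checking thresholds:
  Ben: 2 of 4 neighbours < 3, below threshold.
  Eli: 3 of 4 neighbours ≥ 3, starts repeating the rumor.
  Kai: 2 of 4 neighbours < 4, below threshold.
  Mo: 1 of 4 neighbours < 4, below threshold.
Round 4 — no new spreads; cascade stops.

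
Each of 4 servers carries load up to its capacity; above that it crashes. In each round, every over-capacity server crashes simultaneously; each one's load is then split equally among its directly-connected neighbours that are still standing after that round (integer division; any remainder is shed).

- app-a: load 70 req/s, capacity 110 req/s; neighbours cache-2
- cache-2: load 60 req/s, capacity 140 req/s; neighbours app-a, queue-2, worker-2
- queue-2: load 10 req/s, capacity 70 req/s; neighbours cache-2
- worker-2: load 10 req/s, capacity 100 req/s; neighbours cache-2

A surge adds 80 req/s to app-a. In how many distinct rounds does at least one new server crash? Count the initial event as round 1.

Round 1 — app-a at 150 > 110. app-a crashes.
  app-a sheds 150 req/s to cache-2: 150 each.
    cache-2: 60+150 = 210 > 140
Round 2 — cache-2 crashes.
  cache-2 sheds 210 req/s to queue-2, worker-2: 105 each.
    queue-2: 10+105 = 115 > 70
    worker-2: 10+105 = 115 > 100
Round 3 — queue-2, worker-2 crash.
  queue-2 sheds 115 req/s: no online neighbours, lost.
  worker-2 sheds 115 req/s: no online neighbours, lost.
No further crashes.

3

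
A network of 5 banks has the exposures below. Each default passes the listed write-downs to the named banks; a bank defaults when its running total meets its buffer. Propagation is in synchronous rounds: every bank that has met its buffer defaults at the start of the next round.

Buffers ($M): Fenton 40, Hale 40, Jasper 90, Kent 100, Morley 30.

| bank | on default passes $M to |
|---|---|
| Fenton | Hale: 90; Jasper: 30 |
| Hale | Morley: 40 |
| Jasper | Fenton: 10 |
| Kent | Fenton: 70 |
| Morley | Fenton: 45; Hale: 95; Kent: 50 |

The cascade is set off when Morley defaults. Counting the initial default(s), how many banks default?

Round 1 — Morley defaults (initial).
  Fenton: +45 → 45 ≥ 40
  Hale: +95 → 95 ≥ 40
  Kent: +50 → 50 < 100
Round 2 — Fenton, Hale default.
  Jasper: +30 → 30 < 90
No further defaults.

3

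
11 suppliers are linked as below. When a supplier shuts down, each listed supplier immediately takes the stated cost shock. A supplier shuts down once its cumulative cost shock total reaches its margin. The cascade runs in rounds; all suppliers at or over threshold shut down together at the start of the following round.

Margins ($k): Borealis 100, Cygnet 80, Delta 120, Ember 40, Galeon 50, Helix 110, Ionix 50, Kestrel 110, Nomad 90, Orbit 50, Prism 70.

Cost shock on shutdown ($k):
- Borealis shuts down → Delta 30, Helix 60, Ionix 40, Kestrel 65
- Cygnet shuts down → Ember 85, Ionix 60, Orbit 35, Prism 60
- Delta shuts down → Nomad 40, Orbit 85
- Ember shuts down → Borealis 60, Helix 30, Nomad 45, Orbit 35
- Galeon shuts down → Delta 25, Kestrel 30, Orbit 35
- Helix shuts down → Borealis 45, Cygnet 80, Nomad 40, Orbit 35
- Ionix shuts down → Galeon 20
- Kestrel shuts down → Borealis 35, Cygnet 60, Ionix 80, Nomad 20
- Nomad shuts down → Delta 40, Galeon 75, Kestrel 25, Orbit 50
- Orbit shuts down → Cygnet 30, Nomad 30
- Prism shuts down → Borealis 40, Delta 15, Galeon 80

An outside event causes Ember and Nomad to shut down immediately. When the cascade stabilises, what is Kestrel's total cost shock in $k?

55

Round 1 — Ember, Nomad shut down (initial).
  Borealis: +60 → 60 < 100
  Delta: +40 → 40 < 120
  Galeon: +75 → 75 ≥ 50
  Helix: +30 → 30 < 110
  Kestrel: +25 → 25 < 110
  Orbit: +35+50 → 85 ≥ 50
Round 2 — Galeon, Orbit shut down.
  Cygnet: +30 → 30 < 80
  Delta: +25 → 65 < 120
  Kestrel: +30 → 55 < 110
No further shutdowns.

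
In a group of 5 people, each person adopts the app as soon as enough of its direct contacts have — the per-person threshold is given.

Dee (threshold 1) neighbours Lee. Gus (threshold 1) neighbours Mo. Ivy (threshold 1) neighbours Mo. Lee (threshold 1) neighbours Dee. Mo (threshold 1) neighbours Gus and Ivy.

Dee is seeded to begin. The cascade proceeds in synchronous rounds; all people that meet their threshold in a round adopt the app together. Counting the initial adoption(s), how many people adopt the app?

Round 1 — Dee adopts the app (initial).
Round 2 — checking thresholds:
  Lee: 1 of 1 neighbours ≥ 1, adopts the app.
Round 3 — no new adoptions; cascade stops.

2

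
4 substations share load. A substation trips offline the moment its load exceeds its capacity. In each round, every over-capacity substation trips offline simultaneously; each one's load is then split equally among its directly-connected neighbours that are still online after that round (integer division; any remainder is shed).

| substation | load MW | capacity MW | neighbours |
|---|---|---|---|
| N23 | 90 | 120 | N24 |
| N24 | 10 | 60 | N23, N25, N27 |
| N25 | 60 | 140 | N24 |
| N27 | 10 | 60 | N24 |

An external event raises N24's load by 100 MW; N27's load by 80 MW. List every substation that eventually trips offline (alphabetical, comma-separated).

N23, N24, N27

Round 1 — N24 at 110 > 60; N27 at 90 > 60. N24, N27 trip offline.
  N24 sheds 110 MW to N23, N25: 55 each.
    N23: 90+55 = 145 > 120
    N25: 60+55 = 115 ≤ 140
  N27 sheds 90 MW: no online neighbours, lost.
Round 2 — N23 trips offline.
  N23 sheds 145 MW: no online neighbours, lost.
No further trips.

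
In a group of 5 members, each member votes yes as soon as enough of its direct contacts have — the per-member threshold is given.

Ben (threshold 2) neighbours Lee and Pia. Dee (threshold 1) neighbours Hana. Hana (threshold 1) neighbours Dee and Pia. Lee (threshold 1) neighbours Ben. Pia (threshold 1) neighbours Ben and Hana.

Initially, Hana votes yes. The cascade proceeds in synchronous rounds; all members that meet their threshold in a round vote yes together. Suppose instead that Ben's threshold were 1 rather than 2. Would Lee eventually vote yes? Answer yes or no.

With Ben's threshold at 1:
Round 1 — Hana votes yes (initial).
Round 2 — checking thresholds:
  Dee: 1 of 1 neighbours ≥ 1, votes yes.
  Pia: 1 of 2 neighbours ≥ 1, votes yes.
Round 3 — checking thresholds:
  Ben: 1 of 2 neighbours ≥ 1, votes yes.
Round 4 — checking thresholds:
  Lee: 1 of 1 neighbours ≥ 1, votes yes.
Round 5 — no new yes votes; cascade stops.

yes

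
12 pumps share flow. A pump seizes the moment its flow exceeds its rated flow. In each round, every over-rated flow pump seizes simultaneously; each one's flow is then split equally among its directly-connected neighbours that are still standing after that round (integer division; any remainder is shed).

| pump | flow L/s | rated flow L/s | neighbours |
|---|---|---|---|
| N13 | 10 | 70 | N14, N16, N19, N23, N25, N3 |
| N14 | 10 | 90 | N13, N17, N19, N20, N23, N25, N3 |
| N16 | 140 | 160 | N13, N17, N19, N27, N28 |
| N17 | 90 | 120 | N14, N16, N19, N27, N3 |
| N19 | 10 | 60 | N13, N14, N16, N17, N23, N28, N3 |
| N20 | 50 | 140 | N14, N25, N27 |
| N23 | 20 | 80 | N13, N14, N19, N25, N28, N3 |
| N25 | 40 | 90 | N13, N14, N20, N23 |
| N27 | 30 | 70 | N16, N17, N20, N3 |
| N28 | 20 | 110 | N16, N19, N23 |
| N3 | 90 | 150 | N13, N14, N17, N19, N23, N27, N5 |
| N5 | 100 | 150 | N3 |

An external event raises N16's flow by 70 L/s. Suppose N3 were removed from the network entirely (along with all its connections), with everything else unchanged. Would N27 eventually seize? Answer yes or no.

yes

With N3 removed:
Round 1 — N16 at 210 > 160. N16 seizes.
  N16 sheds 210 L/s to N13, N17, N19, N27, N28: 42 each.
    N13: 10+42 = 52 ≤ 70
    N17: 90+42 = 132 > 120
    N19: 10+42 = 52 ≤ 60
    N27: 30+42 = 72 > 70
    N28: 20+42 = 62 ≤ 110
Round 2 — N17, N27 seize.
  N17 sheds 132 L/s to N14, N19: 66 each.
    N14: 10+66 = 76 ≤ 90
    N19: 52+66 = 118 > 60
  N27 sheds 72 L/s to N20: 72 each.
    N20: 50+72 = 122 ≤ 140
Round 3 — N19 seizes.
  N19 sheds 118 L/s to N13, N14, N23, N28: 29 each (2 lost).
    N13: 52+29 = 81 > 70
    N14: 76+29 = 105 > 90
    N23: 20+29 = 49 ≤ 80
    N28: 62+29 = 91 ≤ 110
Round 4 — N13, N14 seize.
  N13 sheds 81 L/s to N23, N25: 40 each (1 lost).
    N23: 49+40 = 89 > 80
    N25: 40+40 = 80 ≤ 90
  N14 sheds 105 L/s to N20, N23, N25: 35 each.
    N20: 122+35 = 157 > 140
    N23: 89+35 = 124 > 80
    N25: 80+35 = 115 > 90
Round 5 — N20, N23, N25 seize.
  N20 sheds 157 L/s: no online neighbours, lost.
  N23 sheds 124 L/s to N28: 124 each.
    N28: 91+124 = 215 > 110
  N25 sheds 115 L/s: no online neighbours, lost.
Round 6 — N28 seizes.
  N28 sheds 215 L/s: no online neighbours, lost.
No further seizures.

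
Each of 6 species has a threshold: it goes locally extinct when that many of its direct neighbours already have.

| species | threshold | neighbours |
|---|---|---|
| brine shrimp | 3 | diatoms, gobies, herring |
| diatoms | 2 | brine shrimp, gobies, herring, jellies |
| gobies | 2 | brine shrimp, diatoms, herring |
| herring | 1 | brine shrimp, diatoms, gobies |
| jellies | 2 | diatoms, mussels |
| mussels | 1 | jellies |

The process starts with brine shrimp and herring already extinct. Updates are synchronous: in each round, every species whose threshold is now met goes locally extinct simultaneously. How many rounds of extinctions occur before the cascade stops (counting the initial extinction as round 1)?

Round 1 — brine shrimp, herring go locally extinct (initial).
Round 2 — checking thresholds:
  diatoms: 2 of 4 neighbours ≥ 2, goes locally extinct.
  gobies: 2 of 3 neighbours ≥ 2, goes locally extinct.
Round 3 — no new extinctions; cascade stops.

2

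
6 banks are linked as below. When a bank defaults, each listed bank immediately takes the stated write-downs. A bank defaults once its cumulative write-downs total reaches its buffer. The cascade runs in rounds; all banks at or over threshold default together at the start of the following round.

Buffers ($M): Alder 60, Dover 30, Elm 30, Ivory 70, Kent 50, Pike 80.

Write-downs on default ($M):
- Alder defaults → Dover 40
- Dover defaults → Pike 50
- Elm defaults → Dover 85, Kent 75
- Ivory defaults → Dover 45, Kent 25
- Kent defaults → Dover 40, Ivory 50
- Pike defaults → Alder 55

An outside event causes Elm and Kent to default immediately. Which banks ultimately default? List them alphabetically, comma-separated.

Dover, Elm, Kent

Round 1 — Elm, Kent default (initial).
  Dover: +85+40 → 125 ≥ 30
  Ivory: +50 → 50 < 70
Round 2 — Dover defaults.
  Pike: +50 → 50 < 80
No further defaults.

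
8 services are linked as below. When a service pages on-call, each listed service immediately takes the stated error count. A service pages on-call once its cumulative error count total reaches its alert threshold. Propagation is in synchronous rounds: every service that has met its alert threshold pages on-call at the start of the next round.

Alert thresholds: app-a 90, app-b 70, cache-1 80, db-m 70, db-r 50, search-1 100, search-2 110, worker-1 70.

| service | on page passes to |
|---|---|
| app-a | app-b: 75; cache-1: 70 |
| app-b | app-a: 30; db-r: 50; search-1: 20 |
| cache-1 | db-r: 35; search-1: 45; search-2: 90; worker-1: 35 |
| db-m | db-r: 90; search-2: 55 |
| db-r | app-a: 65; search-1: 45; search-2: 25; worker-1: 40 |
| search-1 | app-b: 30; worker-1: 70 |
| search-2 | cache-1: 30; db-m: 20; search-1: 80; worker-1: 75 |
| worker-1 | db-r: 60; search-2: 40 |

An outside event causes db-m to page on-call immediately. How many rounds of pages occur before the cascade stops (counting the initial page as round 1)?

Round 1 — db-m pages on-call (initial).
  db-r: +90 → 90 ≥ 50
  search-2: +55 → 55 < 110
Round 2 — db-r pages on-call.
  app-a: +65 → 65 < 90
  search-1: +45 → 45 < 100
  search-2: +25 → 80 < 110
  worker-1: +40 → 40 < 70
No further pages.

2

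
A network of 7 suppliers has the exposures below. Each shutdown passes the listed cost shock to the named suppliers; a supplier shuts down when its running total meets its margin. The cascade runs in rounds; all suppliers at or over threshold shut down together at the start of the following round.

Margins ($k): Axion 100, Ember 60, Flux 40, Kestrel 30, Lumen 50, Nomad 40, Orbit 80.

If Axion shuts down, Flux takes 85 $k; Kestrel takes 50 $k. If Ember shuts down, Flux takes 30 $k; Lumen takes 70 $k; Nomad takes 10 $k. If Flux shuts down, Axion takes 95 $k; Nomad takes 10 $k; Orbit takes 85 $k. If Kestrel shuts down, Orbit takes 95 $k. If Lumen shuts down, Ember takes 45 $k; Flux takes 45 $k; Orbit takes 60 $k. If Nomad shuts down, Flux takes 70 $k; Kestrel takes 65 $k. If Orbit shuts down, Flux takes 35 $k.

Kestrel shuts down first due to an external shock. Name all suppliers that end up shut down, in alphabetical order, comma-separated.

Kestrel, Orbit

Round 1 — Kestrel shuts down (initial).
  Orbit: +95 → 95 ≥ 80
Round 2 — Orbit shuts down.
  Flux: +35 → 35 < 40
No further shutdowns.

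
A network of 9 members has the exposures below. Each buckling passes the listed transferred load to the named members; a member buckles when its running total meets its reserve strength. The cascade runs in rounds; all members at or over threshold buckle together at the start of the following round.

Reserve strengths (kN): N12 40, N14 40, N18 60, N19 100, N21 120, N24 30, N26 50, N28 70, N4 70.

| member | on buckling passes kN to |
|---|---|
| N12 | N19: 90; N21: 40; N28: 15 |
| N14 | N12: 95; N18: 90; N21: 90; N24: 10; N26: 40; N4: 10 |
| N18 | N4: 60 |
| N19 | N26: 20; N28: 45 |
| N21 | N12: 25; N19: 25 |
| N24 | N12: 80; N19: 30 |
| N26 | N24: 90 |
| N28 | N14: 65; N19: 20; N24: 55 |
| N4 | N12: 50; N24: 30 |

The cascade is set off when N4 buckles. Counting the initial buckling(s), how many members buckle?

Round 1 — N4 buckles (initial).
  N12: +50 → 50 ≥ 40
  N24: +30 → 30 ≥ 30
Round 2 — N12, N24 buckle.
  N19: +90+30 → 120 ≥ 100
  N21: +40 → 40 < 120
  N28: +15 → 15 < 70
Round 3 — N19 buckles.
  N26: +20 → 20 < 50
  N28: +45 → 60 < 70
No further bucklings.

4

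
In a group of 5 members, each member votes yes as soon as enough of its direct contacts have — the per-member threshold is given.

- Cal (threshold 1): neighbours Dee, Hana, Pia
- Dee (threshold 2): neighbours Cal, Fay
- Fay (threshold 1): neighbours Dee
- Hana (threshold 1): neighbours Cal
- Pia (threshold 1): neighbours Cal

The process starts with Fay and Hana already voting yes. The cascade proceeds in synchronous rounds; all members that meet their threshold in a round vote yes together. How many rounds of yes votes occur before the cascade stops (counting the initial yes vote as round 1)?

3

Round 1 — Fay, Hana vote yes (initial).
Round 2 — checking thresholds:
  Cal: 1 of 3 neighbours ≥ 1, votes yes.
  Dee: 1 of 2 neighbours < 2, holds.
Round 3 — checking thresholds:
  Dee: 2 of 2 neighbours ≥ 2, votes yes.
  Pia: 1 of 1 neighbours ≥ 1, votes yes.
Round 4 — no new yes votes; cascade stops.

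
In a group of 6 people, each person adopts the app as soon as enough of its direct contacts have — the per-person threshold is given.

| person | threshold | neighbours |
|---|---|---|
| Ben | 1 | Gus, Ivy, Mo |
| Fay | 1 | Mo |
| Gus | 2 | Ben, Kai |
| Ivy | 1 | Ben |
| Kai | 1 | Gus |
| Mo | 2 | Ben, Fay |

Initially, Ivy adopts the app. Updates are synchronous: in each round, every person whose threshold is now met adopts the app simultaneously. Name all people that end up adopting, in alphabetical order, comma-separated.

Ben, Ivy

Round 1 — Ivy adopts the app (initial).
Round 2 — checking thresholds:
  Ben: 1 of 3 neighbours ≥ 1, adopts the app.
Round 3 — no new adoptions; cascade stops.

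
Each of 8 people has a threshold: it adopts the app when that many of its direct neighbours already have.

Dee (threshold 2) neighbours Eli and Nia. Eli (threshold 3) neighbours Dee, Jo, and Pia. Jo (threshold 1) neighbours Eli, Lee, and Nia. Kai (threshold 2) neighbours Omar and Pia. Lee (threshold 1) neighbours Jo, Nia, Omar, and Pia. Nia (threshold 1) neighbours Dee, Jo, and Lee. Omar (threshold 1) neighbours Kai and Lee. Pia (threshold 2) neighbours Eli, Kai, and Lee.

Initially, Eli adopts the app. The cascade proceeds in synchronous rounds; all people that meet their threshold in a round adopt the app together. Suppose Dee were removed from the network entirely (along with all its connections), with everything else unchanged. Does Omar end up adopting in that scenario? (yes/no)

yes

With Dee removed:
Round 1 — Eli adopts the app (initial).
Round 2 — checking thresholds:
  Jo: 1 of 3 neighbours ≥ 1, adopts the app.
  Pia: 1 of 3 neighbours < 2, below threshold.
Round 3 — checking thresholds:
  Lee: 1 of 4 neighbours ≥ 1, adopts the app.
  Nia: 1 of 2 neighbours ≥ 1, adopts the app.
  Pia: 1 of 3 neighbours < 2, below threshold.
Round 4 — checking thresholds:
  Omar: 1 of 2 neighbours ≥ 1, adopts the app.
  Pia: 2 of 3 neighbours ≥ 2, adopts the app.
Round 5 — checking thresholds:
  Kai: 2 of 2 neighbours ≥ 2, adopts the app.
Round 6 — no new adoptions; cascade stops.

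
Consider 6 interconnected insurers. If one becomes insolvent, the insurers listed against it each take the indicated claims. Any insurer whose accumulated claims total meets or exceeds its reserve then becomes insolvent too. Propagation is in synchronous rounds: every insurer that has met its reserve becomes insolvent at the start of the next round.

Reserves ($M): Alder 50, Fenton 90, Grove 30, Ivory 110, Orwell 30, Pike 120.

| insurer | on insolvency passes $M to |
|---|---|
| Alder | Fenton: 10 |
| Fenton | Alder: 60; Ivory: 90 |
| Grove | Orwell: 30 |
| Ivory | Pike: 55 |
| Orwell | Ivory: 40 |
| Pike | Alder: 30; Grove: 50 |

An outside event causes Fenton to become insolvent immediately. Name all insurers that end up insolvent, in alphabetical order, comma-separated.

Alder, Fenton

Round 1 — Fenton becomes insolvent (initial).
  Alder: +60 → 60 ≥ 50
  Ivory: +90 → 90 < 110
Round 2 — Alder becomes insolvent.
No further insolvencies.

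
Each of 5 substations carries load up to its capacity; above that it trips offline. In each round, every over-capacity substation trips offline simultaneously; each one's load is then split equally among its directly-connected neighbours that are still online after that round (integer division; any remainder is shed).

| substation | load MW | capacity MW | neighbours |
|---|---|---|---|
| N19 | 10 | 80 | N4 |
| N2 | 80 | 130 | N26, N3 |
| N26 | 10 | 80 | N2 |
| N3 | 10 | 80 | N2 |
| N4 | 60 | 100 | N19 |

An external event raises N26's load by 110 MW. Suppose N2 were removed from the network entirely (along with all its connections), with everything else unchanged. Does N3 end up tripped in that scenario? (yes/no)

With N2 removed:
Round 1 — N26 at 120 > 80. N26 trips offline.
  N26 sheds 120 MW: no online neighbours, lost.
No further trips.

no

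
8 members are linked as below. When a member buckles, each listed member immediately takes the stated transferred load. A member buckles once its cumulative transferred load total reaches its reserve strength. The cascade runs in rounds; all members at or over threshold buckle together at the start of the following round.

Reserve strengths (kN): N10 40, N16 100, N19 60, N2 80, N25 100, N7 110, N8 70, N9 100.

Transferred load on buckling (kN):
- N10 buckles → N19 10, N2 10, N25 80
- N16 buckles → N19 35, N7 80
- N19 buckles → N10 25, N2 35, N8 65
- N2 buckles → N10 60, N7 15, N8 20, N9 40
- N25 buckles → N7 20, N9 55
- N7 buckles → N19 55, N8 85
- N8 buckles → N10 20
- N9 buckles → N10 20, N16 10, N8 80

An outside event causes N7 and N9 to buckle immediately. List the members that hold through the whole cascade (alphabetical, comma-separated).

N16, N2, N25

Round 1 — N7, N9 buckle (initial).
  N10: +20 → 20 < 40
  N16: +10 → 10 < 100
  N19: +55 → 55 < 60
  N8: +85+80 → 165 ≥ 70
Round 2 — N8 buckles.
  N10: +20 → 40 ≥ 40
Round 3 — N10 buckles.
  N19: +10 → 65 ≥ 60
  N2: +10 → 10 < 80
  N25: +80 → 80 < 100
Round 4 — N19 buckles.
  N2: +35 → 45 < 80
No further bucklings.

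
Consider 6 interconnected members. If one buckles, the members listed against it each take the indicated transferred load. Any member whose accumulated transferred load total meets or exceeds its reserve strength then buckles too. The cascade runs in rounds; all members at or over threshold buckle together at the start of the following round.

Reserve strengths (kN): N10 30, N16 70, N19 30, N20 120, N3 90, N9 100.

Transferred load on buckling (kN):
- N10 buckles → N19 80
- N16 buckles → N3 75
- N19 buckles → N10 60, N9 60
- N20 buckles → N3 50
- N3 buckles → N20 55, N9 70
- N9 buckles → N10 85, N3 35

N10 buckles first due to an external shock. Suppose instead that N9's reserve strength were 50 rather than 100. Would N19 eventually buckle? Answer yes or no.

yes

With N9's reserve strength at 50:
Round 1 — N10 buckles (initial).
  N19: +80 → 80 ≥ 30
Round 2 — N19 buckles.
  N9: +60 → 60 ≥ 50
Round 3 — N9 buckles.
  N3: +35 → 35 < 90
No further bucklings.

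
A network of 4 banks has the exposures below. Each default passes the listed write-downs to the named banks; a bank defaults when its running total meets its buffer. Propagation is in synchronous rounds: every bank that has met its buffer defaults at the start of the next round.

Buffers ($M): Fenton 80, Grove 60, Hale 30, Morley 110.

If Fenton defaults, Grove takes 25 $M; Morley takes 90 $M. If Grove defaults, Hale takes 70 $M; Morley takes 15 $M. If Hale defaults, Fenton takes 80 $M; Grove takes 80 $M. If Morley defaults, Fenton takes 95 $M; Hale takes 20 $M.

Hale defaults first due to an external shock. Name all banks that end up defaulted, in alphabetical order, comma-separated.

Fenton, Grove, Hale

Round 1 — Hale defaults (initial).
  Fenton: +80 → 80 ≥ 80
  Grove: +80 → 80 ≥ 60
Round 2 — Fenton, Grove default.
  Morley: +90+15 → 105 < 110
No further defaults.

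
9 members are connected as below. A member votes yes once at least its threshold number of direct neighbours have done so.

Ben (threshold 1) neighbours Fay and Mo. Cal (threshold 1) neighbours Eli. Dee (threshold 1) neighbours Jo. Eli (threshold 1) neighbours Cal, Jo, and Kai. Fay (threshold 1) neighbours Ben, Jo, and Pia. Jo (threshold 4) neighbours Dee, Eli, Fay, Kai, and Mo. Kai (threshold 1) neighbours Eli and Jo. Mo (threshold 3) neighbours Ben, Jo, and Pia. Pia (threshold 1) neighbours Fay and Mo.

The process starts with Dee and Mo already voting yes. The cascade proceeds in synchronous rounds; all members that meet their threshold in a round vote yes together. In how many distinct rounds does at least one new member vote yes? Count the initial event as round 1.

Round 1 — Dee, Mo vote yes (initial).
Round 2 — checking thresholds:
  Ben: 1 of 2 neighbours ≥ 1, votes yes.
  Jo: 2 of 5 neighbours < 4, not yet.
  Pia: 1 of 2 neighbours ≥ 1, votes yes.
Round 3 — checking thresholds:
  Fay: 2 of 3 neighbours ≥ 1, votes yes.
  Jo: 2 of 5 neighbours < 4, not yet.
Round 4 — no new yes votes; cascade stops.

3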